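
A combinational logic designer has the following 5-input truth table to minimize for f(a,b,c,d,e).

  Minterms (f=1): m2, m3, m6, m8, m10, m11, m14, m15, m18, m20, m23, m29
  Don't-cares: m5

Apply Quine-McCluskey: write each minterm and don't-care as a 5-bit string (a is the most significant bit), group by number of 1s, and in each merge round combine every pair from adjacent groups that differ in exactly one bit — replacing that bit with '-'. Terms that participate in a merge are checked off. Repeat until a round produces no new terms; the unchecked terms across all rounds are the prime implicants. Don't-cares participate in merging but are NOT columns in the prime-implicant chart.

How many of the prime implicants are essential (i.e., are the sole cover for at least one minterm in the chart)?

[col 0] 00010*, 00011*, 00101, 00110*, 01000*, 01010*, 01011*, 01110*, 01111*, 10010*, 10100, 10111, 11101
[col 1] -0010, 0-010*, 0-011*, 0-110*, 00-10*, 0001-*, 01-10*, 01-11*, 010-0, 0101-*, 0111-*
[col 2] 0--10, 0-01-, 01-1-
Prime implicants: -0010, 0--10, 0-01-, 00101, 01-1-, 010-0, 10100, 10111, 11101
PI chart (minterm → PIs covering it):
  2 | -0010,0--10,0-01-
  3 | 0-01-  (sole → essential)
  6 | 0--10  (sole → essential)
  8 | 010-0  (sole → essential)
  10 | 0--10,0-01-,01-1-,010-0
  11 | 0-01-,01-1-
  14 | 0--10,01-1-
  15 | 01-1-  (sole → essential)
  18 | -0010  (sole → essential)
  20 | 10100  (sole → essential)
  23 | 10111  (sole → essential)
  29 | 11101  (sole → essential)
Essential prime implicants: -0010, 0--10, 0-01-, 01-1-, 010-0, 10100, 10111, 11101

8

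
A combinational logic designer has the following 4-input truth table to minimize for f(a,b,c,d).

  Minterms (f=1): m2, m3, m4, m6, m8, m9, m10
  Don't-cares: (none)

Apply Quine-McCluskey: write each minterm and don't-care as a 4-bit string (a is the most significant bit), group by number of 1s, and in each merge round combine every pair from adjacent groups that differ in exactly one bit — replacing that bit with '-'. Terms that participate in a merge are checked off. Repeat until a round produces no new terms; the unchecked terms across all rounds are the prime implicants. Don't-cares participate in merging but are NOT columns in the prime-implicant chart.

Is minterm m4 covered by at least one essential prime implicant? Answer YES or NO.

YES

size-2^0 implicants → 0010(✓)  0011(✓)  0100(✓)  0110(✓)  1000(✓)  1001(✓)  1010(✓)
size-2^1 implicants → -010  0-10  001-  01-0  10-0  100-
Unchecked terms (primes): -010, 0-10, 001-, 01-0, 10-0, 100-
Minterm coverage:
  m2 ⊆ -010,0-10,001-
  m3 ⊆ 001- [E]
  m4 ⊆ 01-0 [E]
  m6 ⊆ 0-10,01-0
  m8 ⊆ 10-0,100-
  m9 ⊆ 100- [E]
  m10 ⊆ -010,10-0
E = {001-, 01-0, 100-}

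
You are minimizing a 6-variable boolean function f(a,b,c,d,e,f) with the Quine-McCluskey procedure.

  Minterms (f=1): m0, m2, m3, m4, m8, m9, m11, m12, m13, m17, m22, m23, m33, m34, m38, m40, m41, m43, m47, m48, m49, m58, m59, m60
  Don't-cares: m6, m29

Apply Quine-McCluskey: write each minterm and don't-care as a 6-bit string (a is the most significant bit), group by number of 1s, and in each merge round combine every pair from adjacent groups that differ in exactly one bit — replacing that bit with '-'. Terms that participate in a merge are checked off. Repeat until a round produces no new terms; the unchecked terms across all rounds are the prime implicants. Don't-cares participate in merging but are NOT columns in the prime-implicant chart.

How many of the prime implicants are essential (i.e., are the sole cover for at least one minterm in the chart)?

[col 0] 000000*, 000010*, 000011*, 000100*, 000110*, 001000*, 001001*, 001011*, 001100*, 001101*, 010001*, 010110*, 010111*, 011101*, 100001*, 100010*, 100110*, 101000*, 101001*, 101011*, 101111*, 110000*, 110001*, 111010*, 111011*, 111100
[col 1] -00010*, -00110*, -01000*, -01001*, -01011*, -10001, 0-0110, 0-1101, 00-000*, 00-011, 00-100*, 000-00*, 000-10*, 0000-0*, 00001-, 0001-0*, 001-00*, 001-01*, 0010-1*, 00100-*, 00110-*, 01011-, 1-0001, 1-1011, 10-001, 100-10*, 101-11, 1010-1*, 10100-*, 11000-, 11101-
[col 2] -00-10, -010-1, -0100-, 00--00, 000--0, 001-0-
Prime implicants: -00-10, -010-1, -0100-, -10001, 0-0110, 0-1101, 00--00, 00-011, 000--0, 00001-, 001-0-, 01011-, 1-0001, 1-1011, 10-001, 101-11, 11000-, 11101-, 111100
PI chart (minterm → PIs covering it):
  0 | 00--00,000--0
  2 | -00-10,000--0,00001-
  3 | 00-011,00001-
  4 | 00--00,000--0
  8 | -0100-,00--00,001-0-
  9 | -010-1,-0100-,001-0-
  11 | -010-1,00-011
  12 | 00--00,001-0-
  13 | 0-1101,001-0-
  17 | -10001  (sole → essential)
  22 | 0-0110,01011-
  23 | 01011-  (sole → essential)
  33 | 1-0001,10-001
  34 | -00-10  (sole → essential)
  38 | -00-10  (sole → essential)
  40 | -0100-  (sole → essential)
  41 | -010-1,-0100-,10-001
  43 | -010-1,1-1011,101-11
  47 | 101-11  (sole → essential)
  48 | 11000-  (sole → essential)
  49 | -10001,1-0001,11000-
  58 | 11101-  (sole → essential)
  59 | 1-1011,11101-
  60 | 111100  (sole → essential)
Essential prime implicants: -00-10, -0100-, -10001, 01011-, 101-11, 11000-, 11101-, 111100

8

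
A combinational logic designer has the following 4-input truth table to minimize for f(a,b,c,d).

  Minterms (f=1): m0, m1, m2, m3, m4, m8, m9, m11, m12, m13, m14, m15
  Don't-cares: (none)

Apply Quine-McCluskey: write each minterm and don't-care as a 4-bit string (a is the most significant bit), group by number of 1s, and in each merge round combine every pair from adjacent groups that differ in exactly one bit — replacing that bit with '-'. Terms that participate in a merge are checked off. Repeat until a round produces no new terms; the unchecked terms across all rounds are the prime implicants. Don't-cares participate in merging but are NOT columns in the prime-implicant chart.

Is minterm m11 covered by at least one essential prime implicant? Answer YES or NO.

NO

size-2^0 implicants → 0000(✓)  0001(✓)  0010(✓)  0011(✓)  0100(✓)  1000(✓)  1001(✓)  1011(✓)  1100(✓)  1101(✓)  1110(✓)  1111(✓)
size-2^1 implicants → -000(✓)  -001(✓)  -011(✓)  -100(✓)  0-00(✓)  00-0(✓)  00-1(✓)  000-(✓)  001-(✓)  1-00(✓)  1-01(✓)  1-11(✓)  10-1(✓)  100-(✓)  11-0(✓)  11-1(✓)  110-(✓)  111-(✓)
size-2^2 implicants → --00  -0-1  -00-  00--  1--1  1-0-  11--
Unchecked terms (primes): --00, -0-1, -00-, 00--, 1--1, 1-0-, 11--
Minterm coverage:
  m0 ⊆ --00,-00-,00--
  m1 ⊆ -0-1,-00-,00--
  m2 ⊆ 00-- [E]
  m3 ⊆ -0-1,00--
  m4 ⊆ --00 [E]
  m8 ⊆ --00,-00-,1-0-
  m9 ⊆ -0-1,-00-,1--1,1-0-
  m11 ⊆ -0-1,1--1
  m12 ⊆ --00,1-0-,11--
  m13 ⊆ 1--1,1-0-,11--
  m14 ⊆ 11-- [E]
  m15 ⊆ 1--1,11--
E = {--00, 00--, 11--}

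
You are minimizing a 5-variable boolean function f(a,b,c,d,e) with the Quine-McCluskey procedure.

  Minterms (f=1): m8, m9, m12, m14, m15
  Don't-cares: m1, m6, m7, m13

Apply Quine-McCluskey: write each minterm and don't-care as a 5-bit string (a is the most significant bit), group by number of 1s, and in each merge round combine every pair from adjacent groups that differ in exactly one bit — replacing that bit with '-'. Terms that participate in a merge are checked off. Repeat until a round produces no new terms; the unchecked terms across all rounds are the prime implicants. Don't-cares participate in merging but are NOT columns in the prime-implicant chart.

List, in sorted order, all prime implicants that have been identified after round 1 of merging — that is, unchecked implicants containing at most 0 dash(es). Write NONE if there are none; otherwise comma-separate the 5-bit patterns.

NONE

size-2^0 implicants → 00001(✓)  00110(✓)  00111(✓)  01000(✓)  01001(✓)  01100(✓)  01101(✓)  01110(✓)  01111(✓)
size-2^1 implicants → 0-001  0-110(✓)  0-111(✓)  0011-(✓)  01-00(✓)  01-01(✓)  0100-(✓)  011-0(✓)  011-1(✓)  0110-(✓)  0111-(✓)
size-2^2 implicants → 0-11-  01-0-  011--
Unchecked terms (primes): 0-001, 0-11-, 01-0-, 011--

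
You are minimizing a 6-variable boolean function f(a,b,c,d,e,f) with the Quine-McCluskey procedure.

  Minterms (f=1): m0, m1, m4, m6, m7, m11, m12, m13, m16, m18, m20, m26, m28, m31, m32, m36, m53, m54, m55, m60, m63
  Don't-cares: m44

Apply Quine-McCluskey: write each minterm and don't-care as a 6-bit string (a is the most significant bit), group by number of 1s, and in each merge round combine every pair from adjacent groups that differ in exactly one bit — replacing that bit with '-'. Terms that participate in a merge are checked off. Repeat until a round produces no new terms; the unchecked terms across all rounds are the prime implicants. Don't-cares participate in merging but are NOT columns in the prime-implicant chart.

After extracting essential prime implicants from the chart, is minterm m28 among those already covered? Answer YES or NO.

YES

Round 0: 000000✓ 000001✓ 000100✓ 000110✓ 000111✓ 001011 001100✓ 001101✓ 010000✓ 010010✓ 010100✓ 011010✓ 011100✓ 011111✓ 100000✓ 100100✓ 101100✓ 110101✓ 110110✓ 110111✓ 111100✓ 111111✓
Round 1: -00000✓ -00100✓ -01100✓ -11100✓ -11111 0-0000✓ 0-0100✓ 0-1100✓ 00-100✓ 000-00✓ 00000- 0001-0 00011- 00110- 01-010 01-100✓ 010-00✓ 0100-0 1-1100✓ 10-100✓ 100-00✓ 11-111 1101-1 11011-
Round 2: --1100 -0-100 -00-00 0--100 0-0-00
PIs = {--1100, -0-100, -00-00, -11111, 0--100, 0-0-00, 00000-, 0001-0, 00011-, 001011, 00110-, 01-010, 0100-0, 11-111, 1101-1, 11011-}
Coverage chart:
  m0: -00-00,0-0-00,00000-
  m1: 00000- ←essential
  m4: -0-100,-00-00,0--100,0-0-00,0001-0
  m6: 0001-0,00011-
  m7: 00011- ←essential
  m11: 001011 ←essential
  m12: --1100,-0-100,0--100,00110-
  m13: 00110- ←essential
  m16: 0-0-00,0100-0
  m18: 01-010,0100-0
  m20: 0--100,0-0-00
  m26: 01-010 ←essential
  m28: --1100,0--100
  m31: -11111 ←essential
  m32: -00-00 ←essential
  m36: -0-100,-00-00
  m53: 1101-1 ←essential
  m54: 11011- ←essential
  m55: 11-111,1101-1,11011-
  m60: --1100 ←essential
  m63: -11111,11-111
Essential: --1100, -00-00, -11111, 00000-, 00011-, 001011, 00110-, 01-010, 1101-1, 11011-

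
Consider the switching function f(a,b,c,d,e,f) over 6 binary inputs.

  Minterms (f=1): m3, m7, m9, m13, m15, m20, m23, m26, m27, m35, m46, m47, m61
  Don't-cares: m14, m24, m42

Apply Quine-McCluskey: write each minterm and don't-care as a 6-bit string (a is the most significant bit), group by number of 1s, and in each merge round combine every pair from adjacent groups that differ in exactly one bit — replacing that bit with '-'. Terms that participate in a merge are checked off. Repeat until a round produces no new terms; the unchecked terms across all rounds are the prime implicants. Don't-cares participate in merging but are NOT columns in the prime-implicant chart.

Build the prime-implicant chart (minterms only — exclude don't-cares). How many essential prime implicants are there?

Round 0: 000011✓ 000111✓ 001001✓ 001101✓ 001110✓ 001111✓ 010100 010111✓ 011000✓ 011010✓ 011011✓ 100011✓ 101010✓ 101110✓ 101111✓ 111101
Round 1: -00011 -01110✓ -01111✓ 0-0111 00-111 000-11 001-01 0011-1 00111-✓ 0110-0 01101- 101-10 10111-✓
Round 2: -0111-
PIs = {-00011, -0111-, 0-0111, 00-111, 000-11, 001-01, 0011-1, 010100, 0110-0, 01101-, 101-10, 111101}
Coverage chart:
  m3: -00011,000-11
  m7: 0-0111,00-111,000-11
  m9: 001-01 ←essential
  m13: 001-01,0011-1
  m15: -0111-,00-111,0011-1
  m20: 010100 ←essential
  m23: 0-0111 ←essential
  m26: 0110-0,01101-
  m27: 01101- ←essential
  m35: -00011 ←essential
  m46: -0111-,101-10
  m47: -0111- ←essential
  m61: 111101 ←essential
Essential: -00011, -0111-, 0-0111, 001-01, 010100, 01101-, 111101

7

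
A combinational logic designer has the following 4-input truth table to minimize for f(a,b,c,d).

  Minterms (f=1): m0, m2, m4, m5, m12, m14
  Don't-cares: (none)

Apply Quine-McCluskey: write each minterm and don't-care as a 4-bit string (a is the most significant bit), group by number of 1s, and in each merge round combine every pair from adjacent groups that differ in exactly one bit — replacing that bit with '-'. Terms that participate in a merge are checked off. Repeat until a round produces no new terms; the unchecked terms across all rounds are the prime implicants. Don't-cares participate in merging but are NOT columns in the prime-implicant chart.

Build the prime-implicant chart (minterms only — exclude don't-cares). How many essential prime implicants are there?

3

size-2^0 implicants → 0000(✓)  0010(✓)  0100(✓)  0101(✓)  1100(✓)  1110(✓)
size-2^1 implicants → -100  0-00  00-0  010-  11-0
Unchecked terms (primes): -100, 0-00, 00-0, 010-, 11-0
Minterm coverage:
  m0 ⊆ 0-00,00-0
  m2 ⊆ 00-0 [E]
  m4 ⊆ -100,0-00,010-
  m5 ⊆ 010- [E]
  m12 ⊆ -100,11-0
  m14 ⊆ 11-0 [E]
E = {00-0, 010-, 11-0}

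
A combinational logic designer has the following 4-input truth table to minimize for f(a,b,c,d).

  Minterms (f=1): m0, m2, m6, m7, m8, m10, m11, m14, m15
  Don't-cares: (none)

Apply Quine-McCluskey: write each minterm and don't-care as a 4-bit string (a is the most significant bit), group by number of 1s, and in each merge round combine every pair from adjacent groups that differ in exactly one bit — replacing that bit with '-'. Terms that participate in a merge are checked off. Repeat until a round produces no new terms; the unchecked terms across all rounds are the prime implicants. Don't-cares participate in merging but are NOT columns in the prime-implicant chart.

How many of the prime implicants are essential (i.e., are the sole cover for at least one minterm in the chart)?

3

Round 0: 0000✓ 0010✓ 0110✓ 0111✓ 1000✓ 1010✓ 1011✓ 1110✓ 1111✓
Round 1: -000✓ -010✓ -110✓ -111✓ 0-10✓ 00-0✓ 011-✓ 1-10✓ 1-11✓ 10-0✓ 101-✓ 111-✓
Round 2: --10 -0-0 -11- 1-1-
PIs = {--10, -0-0, -11-, 1-1-}
Coverage chart:
  m0: -0-0 ←essential
  m2: --10,-0-0
  m6: --10,-11-
  m7: -11- ←essential
  m8: -0-0 ←essential
  m10: --10,-0-0,1-1-
  m11: 1-1- ←essential
  m14: --10,-11-,1-1-
  m15: -11-,1-1-
Essential: -0-0, -11-, 1-1-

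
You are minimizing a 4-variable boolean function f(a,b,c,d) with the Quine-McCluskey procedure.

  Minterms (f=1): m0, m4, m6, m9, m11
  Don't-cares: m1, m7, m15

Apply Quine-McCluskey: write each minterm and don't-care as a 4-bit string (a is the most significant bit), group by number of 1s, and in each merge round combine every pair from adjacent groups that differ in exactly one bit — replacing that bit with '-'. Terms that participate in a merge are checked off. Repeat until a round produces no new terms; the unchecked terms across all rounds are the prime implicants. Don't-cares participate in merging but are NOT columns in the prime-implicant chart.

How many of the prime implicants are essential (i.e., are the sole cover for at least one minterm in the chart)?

0

Round 0: 0000✓ 0001✓ 0100✓ 0110✓ 0111✓ 1001✓ 1011✓ 1111✓
Round 1: -001 -111 0-00 000- 01-0 011- 1-11 10-1
PIs = {-001, -111, 0-00, 000-, 01-0, 011-, 1-11, 10-1}
Coverage chart:
  m0: 0-00,000-
  m4: 0-00,01-0
  m6: 01-0,011-
  m9: -001,10-1
  m11: 1-11,10-1
(no essential prime implicants)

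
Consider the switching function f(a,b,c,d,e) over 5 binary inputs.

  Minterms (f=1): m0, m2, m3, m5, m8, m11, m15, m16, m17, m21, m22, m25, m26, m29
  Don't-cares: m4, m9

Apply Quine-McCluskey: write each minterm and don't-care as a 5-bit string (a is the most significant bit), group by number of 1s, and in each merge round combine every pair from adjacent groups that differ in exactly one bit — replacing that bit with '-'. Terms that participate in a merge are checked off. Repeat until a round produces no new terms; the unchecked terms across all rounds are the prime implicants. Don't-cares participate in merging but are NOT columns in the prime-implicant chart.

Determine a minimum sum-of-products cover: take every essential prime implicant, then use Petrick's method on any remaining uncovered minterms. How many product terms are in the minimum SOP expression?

8

[col 0] 00000*, 00010*, 00011*, 00100*, 00101*, 01000*, 01001*, 01011*, 01111*, 10000*, 10001*, 10101*, 10110, 11001*, 11010, 11101*
[col 1] -0000, -0101, -1001, 0-000, 0-011, 00-00, 000-0, 0001-, 0010-, 01-11, 010-1, 0100-, 1-001*, 1-101*, 10-01*, 1000-, 11-01*
[col 2] 1--01
Prime implicants: -0000, -0101, -1001, 0-000, 0-011, 00-00, 000-0, 0001-, 0010-, 01-11, 010-1, 0100-, 1--01, 1000-, 10110, 11010
PI chart (minterm → PIs covering it):
  0 | -0000,0-000,00-00,000-0
  2 | 000-0,0001-
  3 | 0-011,0001-
  5 | -0101,0010-
  8 | 0-000,0100-
  11 | 0-011,01-11,010-1
  15 | 01-11  (sole → essential)
  16 | -0000,1000-
  17 | 1--01,1000-
  21 | -0101,1--01
  22 | 10110  (sole → essential)
  25 | -1001,1--01
  26 | 11010  (sole → essential)
  29 | 1--01  (sole → essential)
Essential prime implicants: 01-11, 1--01, 10110, 11010
Petrick residual → -0000, -0101, 0-000, 0001-
Minimum SOP uses 8 PIs: b'c'd'e' + b'cd'e + a'c'd'e' + a'b'c'd + a'bde + ad'e + ab'cde' + abc'de'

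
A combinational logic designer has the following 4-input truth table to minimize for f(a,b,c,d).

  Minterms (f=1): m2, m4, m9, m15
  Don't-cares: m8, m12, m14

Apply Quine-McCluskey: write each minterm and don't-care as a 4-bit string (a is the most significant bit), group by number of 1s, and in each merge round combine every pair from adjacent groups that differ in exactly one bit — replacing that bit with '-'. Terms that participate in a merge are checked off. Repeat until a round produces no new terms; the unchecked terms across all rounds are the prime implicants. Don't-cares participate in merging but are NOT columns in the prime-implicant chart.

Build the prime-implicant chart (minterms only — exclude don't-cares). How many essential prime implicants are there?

size-2^0 implicants → 0010  0100(✓)  1000(✓)  1001(✓)  1100(✓)  1110(✓)  1111(✓)
size-2^1 implicants → -100  1-00  100-  11-0  111-
Unchecked terms (primes): -100, 0010, 1-00, 100-, 11-0, 111-
Minterm coverage:
  m2 ⊆ 0010 [E]
  m4 ⊆ -100 [E]
  m9 ⊆ 100- [E]
  m15 ⊆ 111- [E]
E = {-100, 0010, 100-, 111-}

4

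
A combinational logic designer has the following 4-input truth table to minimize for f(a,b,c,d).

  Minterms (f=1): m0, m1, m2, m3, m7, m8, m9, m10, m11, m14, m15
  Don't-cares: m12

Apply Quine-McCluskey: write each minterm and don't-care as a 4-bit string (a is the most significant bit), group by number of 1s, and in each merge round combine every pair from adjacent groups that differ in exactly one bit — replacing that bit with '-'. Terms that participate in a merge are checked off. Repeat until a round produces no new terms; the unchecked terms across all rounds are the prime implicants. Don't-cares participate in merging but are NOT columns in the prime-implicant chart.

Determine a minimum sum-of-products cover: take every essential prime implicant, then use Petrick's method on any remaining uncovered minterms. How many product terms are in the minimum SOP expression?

3

size-2^0 implicants → 0000(✓)  0001(✓)  0010(✓)  0011(✓)  0111(✓)  1000(✓)  1001(✓)  1010(✓)  1011(✓)  1100(✓)  1110(✓)  1111(✓)
size-2^1 implicants → -000(✓)  -001(✓)  -010(✓)  -011(✓)  -111(✓)  0-11(✓)  00-0(✓)  00-1(✓)  000-(✓)  001-(✓)  1-00(✓)  1-10(✓)  1-11(✓)  10-0(✓)  10-1(✓)  100-(✓)  101-(✓)  11-0(✓)  111-(✓)
size-2^2 implicants → --11  -0-0(✓)  -0-1(✓)  -00-(✓)  -01-(✓)  00--(✓)  1--0  1-1-  10--(✓)
size-2^3 implicants → -0--
Unchecked terms (primes): --11, -0--, 1--0, 1-1-
Minterm coverage:
  m0 ⊆ -0-- [E]
  m1 ⊆ -0-- [E]
  m2 ⊆ -0-- [E]
  m3 ⊆ --11,-0--
  m7 ⊆ --11 [E]
  m8 ⊆ -0--,1--0
  m9 ⊆ -0-- [E]
  m10 ⊆ -0--,1--0,1-1-
  m11 ⊆ --11,-0--,1-1-
  m14 ⊆ 1--0,1-1-
  m15 ⊆ --11,1-1-
E = {--11, -0--}
Petrick residual → 1--0
Cover = cd + b' + ad'  |cover|=3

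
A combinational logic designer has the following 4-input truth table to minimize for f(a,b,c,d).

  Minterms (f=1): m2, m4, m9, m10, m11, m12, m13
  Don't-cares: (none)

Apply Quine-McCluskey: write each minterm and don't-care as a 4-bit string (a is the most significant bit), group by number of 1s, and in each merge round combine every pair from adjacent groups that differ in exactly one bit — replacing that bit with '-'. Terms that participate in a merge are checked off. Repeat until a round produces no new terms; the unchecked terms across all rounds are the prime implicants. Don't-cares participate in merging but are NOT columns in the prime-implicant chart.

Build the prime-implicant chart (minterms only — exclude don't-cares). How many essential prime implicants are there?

[col 0] 0010*, 0100*, 1001*, 1010*, 1011*, 1100*, 1101*
[col 1] -010, -100, 1-01, 10-1, 101-, 110-
Prime implicants: -010, -100, 1-01, 10-1, 101-, 110-
PI chart (minterm → PIs covering it):
  2 | -010  (sole → essential)
  4 | -100  (sole → essential)
  9 | 1-01,10-1
  10 | -010,101-
  11 | 10-1,101-
  12 | -100,110-
  13 | 1-01,110-
Essential prime implicants: -010, -100

2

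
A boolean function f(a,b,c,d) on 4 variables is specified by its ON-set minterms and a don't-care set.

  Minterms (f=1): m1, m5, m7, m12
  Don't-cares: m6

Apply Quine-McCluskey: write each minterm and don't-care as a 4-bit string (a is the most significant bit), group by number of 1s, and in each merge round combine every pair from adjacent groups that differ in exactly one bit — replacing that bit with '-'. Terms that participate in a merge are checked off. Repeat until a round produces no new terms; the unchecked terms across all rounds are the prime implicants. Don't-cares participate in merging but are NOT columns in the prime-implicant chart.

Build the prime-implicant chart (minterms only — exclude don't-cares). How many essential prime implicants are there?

2

size-2^0 implicants → 0001(✓)  0101(✓)  0110(✓)  0111(✓)  1100
size-2^1 implicants → 0-01  01-1  011-
Unchecked terms (primes): 0-01, 01-1, 011-, 1100
Minterm coverage:
  m1 ⊆ 0-01 [E]
  m5 ⊆ 0-01,01-1
  m7 ⊆ 01-1,011-
  m12 ⊆ 1100 [E]
E = {0-01, 1100}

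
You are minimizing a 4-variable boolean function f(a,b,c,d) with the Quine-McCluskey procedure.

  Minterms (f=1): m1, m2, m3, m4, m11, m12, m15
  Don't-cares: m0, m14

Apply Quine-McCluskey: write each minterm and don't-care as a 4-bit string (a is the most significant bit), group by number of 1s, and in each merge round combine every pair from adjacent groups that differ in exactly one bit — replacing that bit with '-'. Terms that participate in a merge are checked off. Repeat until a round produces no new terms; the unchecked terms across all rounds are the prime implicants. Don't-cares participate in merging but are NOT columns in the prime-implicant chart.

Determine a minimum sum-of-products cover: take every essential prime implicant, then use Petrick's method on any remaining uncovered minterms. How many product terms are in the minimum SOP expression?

3

size-2^0 implicants → 0000(✓)  0001(✓)  0010(✓)  0011(✓)  0100(✓)  1011(✓)  1100(✓)  1110(✓)  1111(✓)
size-2^1 implicants → -011  -100  0-00  00-0(✓)  00-1(✓)  000-(✓)  001-(✓)  1-11  11-0  111-
size-2^2 implicants → 00--
Unchecked terms (primes): -011, -100, 0-00, 00--, 1-11, 11-0, 111-
Minterm coverage:
  m1 ⊆ 00-- [E]
  m2 ⊆ 00-- [E]
  m3 ⊆ -011,00--
  m4 ⊆ -100,0-00
  m11 ⊆ -011,1-11
  m12 ⊆ -100,11-0
  m15 ⊆ 1-11,111-
E = {00--}
Petrick residual → -100, 1-11
Cover = bc'd' + a'b' + acd  |cover|=3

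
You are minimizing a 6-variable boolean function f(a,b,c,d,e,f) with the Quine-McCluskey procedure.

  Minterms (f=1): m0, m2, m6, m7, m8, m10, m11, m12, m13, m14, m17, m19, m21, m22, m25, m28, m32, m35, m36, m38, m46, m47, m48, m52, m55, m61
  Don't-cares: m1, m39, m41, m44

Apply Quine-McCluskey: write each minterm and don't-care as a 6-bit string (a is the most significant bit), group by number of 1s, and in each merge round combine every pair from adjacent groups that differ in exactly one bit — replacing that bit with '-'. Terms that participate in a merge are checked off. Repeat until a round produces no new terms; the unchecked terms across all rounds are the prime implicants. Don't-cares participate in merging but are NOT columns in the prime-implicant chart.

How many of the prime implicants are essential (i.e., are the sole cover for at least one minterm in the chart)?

13

Round 0: 000000✓ 000001✓ 000010✓ 000110✓ 000111✓ 001000✓ 001010✓ 001011✓ 001100✓ 001101✓ 001110✓ 010001✓ 010011✓ 010101✓ 010110✓ 011001✓ 011100✓ 100000✓ 100011✓ 100100✓ 100110✓ 100111✓ 101001 101100✓ 101110✓ 101111✓ 110000✓ 110100✓ 110111✓ 111101
Round 1: -00000 -00110✓ -00111✓ -01100✓ -01110✓ 0-0001 0-0110 0-1100 00-000✓ 00-010✓ 00-110✓ 000-10✓ 0000-0✓ 00000- 00011-✓ 001-00✓ 001-10✓ 0010-0✓ 00101- 0011-0✓ 00110- 01-001 010-01 0100-1 1-0000✓ 1-0100✓ 1-0111 10-100✓ 10-110✓ 10-111✓ 100-00✓ 100-11 1001-0✓ 10011-✓ 1011-0✓ 10111-✓ 110-00✓
Round 2: -0-110 -0011- -011-0 00--10 00-0-0 001--0 1-0-00 10-1-0 10-11-
PIs = {-0-110, -00000, -0011-, -011-0, 0-0001, 0-0110, 0-1100, 00--10, 00-0-0, 00000-, 001--0, 00101-, 00110-, 01-001, 010-01, 0100-1, 1-0-00, 1-0111, 10-1-0, 10-11-, 100-11, 101001, 111101}
Coverage chart:
  m0: -00000,00-0-0,00000-
  m2: 00--10,00-0-0
  m6: -0-110,-0011-,0-0110,00--10
  m7: -0011- ←essential
  m8: 00-0-0,001--0
  m10: 00--10,00-0-0,001--0,00101-
  m11: 00101- ←essential
  m12: -011-0,0-1100,001--0,00110-
  m13: 00110- ←essential
  m14: -0-110,-011-0,00--10,001--0
  m17: 0-0001,01-001,010-01,0100-1
  m19: 0100-1 ←essential
  m21: 010-01 ←essential
  m22: 0-0110 ←essential
  m25: 01-001 ←essential
  m28: 0-1100 ←essential
  m32: -00000,1-0-00
  m35: 100-11 ←essential
  m36: 1-0-00,10-1-0
  m38: -0-110,-0011-,10-1-0,10-11-
  m46: -0-110,-011-0,10-1-0,10-11-
  m47: 10-11- ←essential
  m48: 1-0-00 ←essential
  m52: 1-0-00 ←essential
  m55: 1-0111 ←essential
  m61: 111101 ←essential
Essential: -0011-, 0-0110, 0-1100, 00101-, 00110-, 01-001, 010-01, 0100-1, 1-0-00, 1-0111, 10-11-, 100-11, 111101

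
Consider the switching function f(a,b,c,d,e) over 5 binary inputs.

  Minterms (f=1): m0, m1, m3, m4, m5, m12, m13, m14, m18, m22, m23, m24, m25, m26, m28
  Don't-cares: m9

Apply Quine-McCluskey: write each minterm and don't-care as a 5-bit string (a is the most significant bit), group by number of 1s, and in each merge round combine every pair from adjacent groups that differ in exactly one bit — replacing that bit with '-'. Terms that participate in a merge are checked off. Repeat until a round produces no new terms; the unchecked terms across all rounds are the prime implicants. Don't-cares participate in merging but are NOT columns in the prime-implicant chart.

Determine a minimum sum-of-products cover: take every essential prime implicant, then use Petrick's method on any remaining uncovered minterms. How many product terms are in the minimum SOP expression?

[col 0] 00000*, 00001*, 00011*, 00100*, 00101*, 01001*, 01100*, 01101*, 01110*, 10010*, 10110*, 10111*, 11000*, 11001*, 11010*, 11100*
[col 1] -1001, -1100, 0-001*, 0-100*, 0-101*, 00-00*, 00-01*, 000-1, 0000-*, 0010-*, 01-01*, 011-0, 0110-*, 1-010, 10-10, 1011-, 11-00, 110-0, 1100-
[col 2] 0--01, 0-10-, 00-0-
Prime implicants: -1001, -1100, 0--01, 0-10-, 00-0-, 000-1, 011-0, 1-010, 10-10, 1011-, 11-00, 110-0, 1100-
PI chart (minterm → PIs covering it):
  0 | 00-0-  (sole → essential)
  1 | 0--01,00-0-,000-1
  3 | 000-1  (sole → essential)
  4 | 0-10-,00-0-
  5 | 0--01,0-10-,00-0-
  12 | -1100,0-10-,011-0
  13 | 0--01,0-10-
  14 | 011-0  (sole → essential)
  18 | 1-010,10-10
  22 | 10-10,1011-
  23 | 1011-  (sole → essential)
  24 | 11-00,110-0,1100-
  25 | -1001,1100-
  26 | 1-010,110-0
  28 | -1100,11-00
Essential prime implicants: 00-0-, 000-1, 011-0, 1011-
Petrick residual → -1001, 0--01, 1-010, 11-00
Minimum SOP uses 8 PIs: bc'd'e + a'd'e + a'b'd' + a'b'c'e + a'bce' + ac'de' + ab'cd + abd'e'

8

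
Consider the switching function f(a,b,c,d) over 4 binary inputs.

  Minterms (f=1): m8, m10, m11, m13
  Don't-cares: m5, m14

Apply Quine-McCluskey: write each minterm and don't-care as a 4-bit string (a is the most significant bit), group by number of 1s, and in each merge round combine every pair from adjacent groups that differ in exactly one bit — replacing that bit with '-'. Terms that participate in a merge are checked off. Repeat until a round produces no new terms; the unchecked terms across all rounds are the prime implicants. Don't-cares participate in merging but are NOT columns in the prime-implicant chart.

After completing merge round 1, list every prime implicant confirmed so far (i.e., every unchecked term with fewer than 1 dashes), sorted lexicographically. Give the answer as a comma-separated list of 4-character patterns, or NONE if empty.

Round 0: 0101✓ 1000✓ 1010✓ 1011✓ 1101✓ 1110✓
Round 1: -101 1-10 10-0 101-
PIs = {-101, 1-10, 10-0, 101-}

NONE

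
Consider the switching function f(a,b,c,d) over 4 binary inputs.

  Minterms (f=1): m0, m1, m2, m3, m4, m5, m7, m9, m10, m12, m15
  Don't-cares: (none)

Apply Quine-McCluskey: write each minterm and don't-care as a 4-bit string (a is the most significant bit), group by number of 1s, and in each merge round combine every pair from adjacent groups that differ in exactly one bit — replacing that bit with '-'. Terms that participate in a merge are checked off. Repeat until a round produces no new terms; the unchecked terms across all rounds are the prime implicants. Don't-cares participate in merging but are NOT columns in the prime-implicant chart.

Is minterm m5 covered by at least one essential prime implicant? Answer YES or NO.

NO

size-2^0 implicants → 0000(✓)  0001(✓)  0010(✓)  0011(✓)  0100(✓)  0101(✓)  0111(✓)  1001(✓)  1010(✓)  1100(✓)  1111(✓)
size-2^1 implicants → -001  -010  -100  -111  0-00(✓)  0-01(✓)  0-11(✓)  00-0(✓)  00-1(✓)  000-(✓)  001-(✓)  01-1(✓)  010-(✓)
size-2^2 implicants → 0--1  0-0-  00--
Unchecked terms (primes): -001, -010, -100, -111, 0--1, 0-0-, 00--
Minterm coverage:
  m0 ⊆ 0-0-,00--
  m1 ⊆ -001,0--1,0-0-,00--
  m2 ⊆ -010,00--
  m3 ⊆ 0--1,00--
  m4 ⊆ -100,0-0-
  m5 ⊆ 0--1,0-0-
  m7 ⊆ -111,0--1
  m9 ⊆ -001 [E]
  m10 ⊆ -010 [E]
  m12 ⊆ -100 [E]
  m15 ⊆ -111 [E]
E = {-001, -010, -100, -111}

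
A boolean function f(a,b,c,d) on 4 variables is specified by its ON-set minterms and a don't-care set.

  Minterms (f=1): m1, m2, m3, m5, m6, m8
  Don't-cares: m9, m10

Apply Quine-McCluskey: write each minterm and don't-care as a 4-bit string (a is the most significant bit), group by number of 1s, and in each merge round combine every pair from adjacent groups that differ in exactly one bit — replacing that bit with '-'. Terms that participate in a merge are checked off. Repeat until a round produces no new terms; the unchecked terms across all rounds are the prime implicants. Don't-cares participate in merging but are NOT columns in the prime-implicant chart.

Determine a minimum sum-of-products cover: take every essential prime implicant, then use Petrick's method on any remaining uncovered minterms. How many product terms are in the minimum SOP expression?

Round 0: 0001✓ 0010✓ 0011✓ 0101✓ 0110✓ 1000✓ 1001✓ 1010✓
Round 1: -001 -010 0-01 0-10 00-1 001- 10-0 100-
PIs = {-001, -010, 0-01, 0-10, 00-1, 001-, 10-0, 100-}
Coverage chart:
  m1: -001,0-01,00-1
  m2: -010,0-10,001-
  m3: 00-1,001-
  m5: 0-01 ←essential
  m6: 0-10 ←essential
  m8: 10-0,100-
Essential: 0-01, 0-10
Petrick residual → 00-1, 10-0
Min cover (4 terms): a'c'd + a'cd' + a'b'd + ab'd'

4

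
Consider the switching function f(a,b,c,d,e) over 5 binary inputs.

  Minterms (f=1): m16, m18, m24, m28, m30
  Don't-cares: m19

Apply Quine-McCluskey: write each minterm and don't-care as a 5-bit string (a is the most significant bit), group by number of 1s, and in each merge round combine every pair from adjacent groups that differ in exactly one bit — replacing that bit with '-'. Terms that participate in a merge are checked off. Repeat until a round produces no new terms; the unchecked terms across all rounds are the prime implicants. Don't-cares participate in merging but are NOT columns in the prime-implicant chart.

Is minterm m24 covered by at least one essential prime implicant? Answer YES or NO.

[col 0] 10000*, 10010*, 10011*, 11000*, 11100*, 11110*
[col 1] 1-000, 100-0, 1001-, 11-00, 111-0
Prime implicants: 1-000, 100-0, 1001-, 11-00, 111-0
PI chart (minterm → PIs covering it):
  16 | 1-000,100-0
  18 | 100-0,1001-
  24 | 1-000,11-00
  28 | 11-00,111-0
  30 | 111-0  (sole → essential)
Essential prime implicants: 111-0

NO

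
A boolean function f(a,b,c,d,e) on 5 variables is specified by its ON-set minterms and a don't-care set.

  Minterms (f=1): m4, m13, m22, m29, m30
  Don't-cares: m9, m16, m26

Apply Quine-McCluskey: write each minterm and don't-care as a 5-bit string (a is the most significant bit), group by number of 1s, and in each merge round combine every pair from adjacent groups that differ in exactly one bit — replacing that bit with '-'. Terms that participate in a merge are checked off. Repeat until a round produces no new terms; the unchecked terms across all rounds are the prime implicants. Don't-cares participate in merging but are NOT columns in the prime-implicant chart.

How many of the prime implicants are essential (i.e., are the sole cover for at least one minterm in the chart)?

size-2^0 implicants → 00100  01001(✓)  01101(✓)  10000  10110(✓)  11010(✓)  11101(✓)  11110(✓)
size-2^1 implicants → -1101  01-01  1-110  11-10
Unchecked terms (primes): -1101, 00100, 01-01, 1-110, 10000, 11-10
Minterm coverage:
  m4 ⊆ 00100 [E]
  m13 ⊆ -1101,01-01
  m22 ⊆ 1-110 [E]
  m29 ⊆ -1101 [E]
  m30 ⊆ 1-110,11-10
E = {-1101, 00100, 1-110}

3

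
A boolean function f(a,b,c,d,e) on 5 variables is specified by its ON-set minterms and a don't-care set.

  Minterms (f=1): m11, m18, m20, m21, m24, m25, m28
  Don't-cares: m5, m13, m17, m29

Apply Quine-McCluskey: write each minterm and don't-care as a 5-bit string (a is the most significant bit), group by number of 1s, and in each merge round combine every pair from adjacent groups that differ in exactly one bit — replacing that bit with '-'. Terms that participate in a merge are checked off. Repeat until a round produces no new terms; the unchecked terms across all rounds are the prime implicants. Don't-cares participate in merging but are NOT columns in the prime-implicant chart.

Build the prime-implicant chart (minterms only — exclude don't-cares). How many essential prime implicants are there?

4

[col 0] 00101*, 01011, 01101*, 10001*, 10010, 10100*, 10101*, 11000*, 11001*, 11100*, 11101*
[col 1] -0101*, -1101*, 0-101*, 1-001*, 1-100*, 1-101*, 10-01*, 1010-*, 11-00*, 11-01*, 1100-*, 1110-*
[col 2] --101, 1--01, 1-10-, 11-0-
Prime implicants: --101, 01011, 1--01, 1-10-, 10010, 11-0-
PI chart (minterm → PIs covering it):
  11 | 01011  (sole → essential)
  18 | 10010  (sole → essential)
  20 | 1-10-  (sole → essential)
  21 | --101,1--01,1-10-
  24 | 11-0-  (sole → essential)
  25 | 1--01,11-0-
  28 | 1-10-,11-0-
Essential prime implicants: 01011, 1-10-, 10010, 11-0-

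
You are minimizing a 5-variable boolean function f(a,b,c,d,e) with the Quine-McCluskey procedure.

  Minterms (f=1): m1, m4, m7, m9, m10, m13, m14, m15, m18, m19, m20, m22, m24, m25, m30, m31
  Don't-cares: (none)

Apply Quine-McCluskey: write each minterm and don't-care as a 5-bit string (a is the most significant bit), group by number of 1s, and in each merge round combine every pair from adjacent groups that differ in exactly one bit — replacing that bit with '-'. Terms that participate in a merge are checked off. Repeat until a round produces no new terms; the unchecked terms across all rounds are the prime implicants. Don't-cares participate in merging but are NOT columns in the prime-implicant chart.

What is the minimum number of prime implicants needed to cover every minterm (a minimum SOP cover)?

9

Round 0: 00001✓ 00100✓ 00111✓ 01001✓ 01010✓ 01101✓ 01110✓ 01111✓ 10010✓ 10011✓ 10100✓ 10110✓ 11000✓ 11001✓ 11110✓ 11111✓
Round 1: -0100 -1001 -1110✓ -1111✓ 0-001 0-111 01-01 01-10 011-1 0111-✓ 1-110 10-10 1001- 101-0 1100- 1111-✓
Round 2: -111-
PIs = {-0100, -1001, -111-, 0-001, 0-111, 01-01, 01-10, 011-1, 1-110, 10-10, 1001-, 101-0, 1100-}
Coverage chart:
  m1: 0-001 ←essential
  m4: -0100 ←essential
  m7: 0-111 ←essential
  m9: -1001,0-001,01-01
  m10: 01-10 ←essential
  m13: 01-01,011-1
  m14: -111-,01-10
  m15: -111-,0-111,011-1
  m18: 10-10,1001-
  m19: 1001- ←essential
  m20: -0100,101-0
  m22: 1-110,10-10,101-0
  m24: 1100- ←essential
  m25: -1001,1100-
  m30: -111-,1-110
  m31: -111- ←essential
Essential: -0100, -111-, 0-001, 0-111, 01-10, 1001-, 1100-
Petrick residual → 01-01, 1-110
Min cover (9 terms): b'cd'e' + bcd + a'c'd'e + a'cde + a'bd'e + a'bde' + acde' + ab'c'd + abc'd'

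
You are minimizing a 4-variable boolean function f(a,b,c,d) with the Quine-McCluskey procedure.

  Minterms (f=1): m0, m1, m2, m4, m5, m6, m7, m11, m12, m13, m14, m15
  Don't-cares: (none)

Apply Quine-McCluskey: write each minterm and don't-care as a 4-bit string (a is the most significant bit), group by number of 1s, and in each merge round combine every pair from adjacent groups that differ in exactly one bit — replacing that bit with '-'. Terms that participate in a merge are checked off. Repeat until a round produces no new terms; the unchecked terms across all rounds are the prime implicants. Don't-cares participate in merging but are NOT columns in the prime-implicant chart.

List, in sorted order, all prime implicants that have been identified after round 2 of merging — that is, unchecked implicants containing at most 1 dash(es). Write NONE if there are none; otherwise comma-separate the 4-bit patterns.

1-11

Round 0: 0000✓ 0001✓ 0010✓ 0100✓ 0101✓ 0110✓ 0111✓ 1011✓ 1100✓ 1101✓ 1110✓ 1111✓
Round 1: -100✓ -101✓ -110✓ -111✓ 0-00✓ 0-01✓ 0-10✓ 00-0✓ 000-✓ 01-0✓ 01-1✓ 010-✓ 011-✓ 1-11 11-0✓ 11-1✓ 110-✓ 111-✓
Round 2: -1-0✓ -1-1✓ -10-✓ -11-✓ 0--0 0-0- 01--✓ 11--✓
Round 3: -1--
PIs = {-1--, 0--0, 0-0-, 1-11}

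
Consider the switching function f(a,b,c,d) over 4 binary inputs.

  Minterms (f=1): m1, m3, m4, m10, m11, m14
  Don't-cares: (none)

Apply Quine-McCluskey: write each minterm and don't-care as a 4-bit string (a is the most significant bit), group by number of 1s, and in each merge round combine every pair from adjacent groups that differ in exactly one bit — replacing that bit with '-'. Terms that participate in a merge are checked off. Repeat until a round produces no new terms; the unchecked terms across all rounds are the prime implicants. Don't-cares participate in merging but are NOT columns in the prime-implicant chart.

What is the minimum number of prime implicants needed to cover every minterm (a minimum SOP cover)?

4

[col 0] 0001*, 0011*, 0100, 1010*, 1011*, 1110*
[col 1] -011, 00-1, 1-10, 101-
Prime implicants: -011, 00-1, 0100, 1-10, 101-
PI chart (minterm → PIs covering it):
  1 | 00-1  (sole → essential)
  3 | -011,00-1
  4 | 0100  (sole → essential)
  10 | 1-10,101-
  11 | -011,101-
  14 | 1-10  (sole → essential)
Essential prime implicants: 00-1, 0100, 1-10
Petrick residual → -011
Minimum SOP uses 4 PIs: b'cd + a'b'd + a'bc'd' + acd'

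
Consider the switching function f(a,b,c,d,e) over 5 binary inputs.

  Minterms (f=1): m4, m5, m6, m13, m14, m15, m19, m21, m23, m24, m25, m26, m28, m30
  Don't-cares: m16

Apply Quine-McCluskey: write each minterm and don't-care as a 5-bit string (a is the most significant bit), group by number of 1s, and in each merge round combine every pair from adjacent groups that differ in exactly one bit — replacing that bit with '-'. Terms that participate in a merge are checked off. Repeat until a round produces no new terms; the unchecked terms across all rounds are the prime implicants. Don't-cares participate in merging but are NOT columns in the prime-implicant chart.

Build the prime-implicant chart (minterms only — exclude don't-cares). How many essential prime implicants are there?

Round 0: 00100✓ 00101✓ 00110✓ 01101✓ 01110✓ 01111✓ 10000✓ 10011✓ 10101✓ 10111✓ 11000✓ 11001✓ 11010✓ 11100✓ 11110✓
Round 1: -0101 -1110 0-101 0-110 001-0 0010- 011-1 0111- 1-000 10-11 101-1 11-00✓ 11-10✓ 110-0✓ 1100- 111-0✓
Round 2: 11--0
PIs = {-0101, -1110, 0-101, 0-110, 001-0, 0010-, 011-1, 0111-, 1-000, 10-11, 101-1, 11--0, 1100-}
Coverage chart:
  m4: 001-0,0010-
  m5: -0101,0-101,0010-
  m6: 0-110,001-0
  m13: 0-101,011-1
  m14: -1110,0-110,0111-
  m15: 011-1,0111-
  m19: 10-11 ←essential
  m21: -0101,101-1
  m23: 10-11,101-1
  m24: 1-000,11--0,1100-
  m25: 1100- ←essential
  m26: 11--0 ←essential
  m28: 11--0 ←essential
  m30: -1110,11--0
Essential: 10-11, 11--0, 1100-

3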